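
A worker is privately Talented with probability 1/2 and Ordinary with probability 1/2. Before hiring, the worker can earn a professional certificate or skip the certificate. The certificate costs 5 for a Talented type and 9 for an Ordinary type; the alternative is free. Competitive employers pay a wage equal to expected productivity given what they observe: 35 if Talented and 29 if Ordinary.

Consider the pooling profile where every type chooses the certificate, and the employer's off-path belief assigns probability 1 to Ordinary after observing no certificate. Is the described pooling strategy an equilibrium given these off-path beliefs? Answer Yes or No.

On path, the employer holds the prior and pays 1/2·35 + 1/2·29 = 32. Off path (no certificate), believing Ordinary, it pays 29.
Talented: the certificate nets 32 − 5 = 27; no certificate nets 29. Talented would deviate.
Ordinary: the certificate nets 32 − 9 = 23; no certificate nets 29. Ordinary would deviate.
A type deviates, so pooling fails.

No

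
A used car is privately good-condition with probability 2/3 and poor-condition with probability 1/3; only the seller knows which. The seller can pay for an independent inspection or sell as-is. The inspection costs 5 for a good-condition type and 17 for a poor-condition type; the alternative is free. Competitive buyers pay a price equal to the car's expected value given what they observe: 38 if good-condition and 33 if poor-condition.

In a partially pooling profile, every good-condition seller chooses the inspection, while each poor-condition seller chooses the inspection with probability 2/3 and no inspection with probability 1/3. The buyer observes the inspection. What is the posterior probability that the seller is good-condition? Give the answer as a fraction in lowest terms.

3/4

P(the inspection) = (2/3)·1 + (1/3)·(2/3) = 8/9.
By Bayes' rule, P(good-condition | the inspection) = (2/3) / (8/9) = 3/4.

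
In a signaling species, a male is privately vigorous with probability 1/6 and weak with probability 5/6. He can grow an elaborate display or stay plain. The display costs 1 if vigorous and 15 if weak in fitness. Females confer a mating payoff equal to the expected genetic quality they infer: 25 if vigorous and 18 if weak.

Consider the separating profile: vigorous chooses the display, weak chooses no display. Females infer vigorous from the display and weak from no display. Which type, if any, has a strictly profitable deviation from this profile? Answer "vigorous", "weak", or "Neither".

The display pays 25; no display pays 18.
vigorous: assigned the display, nets 25 − 1 = 24; deviating to no display nets 18.
weak: assigned no display, nets 18; deviating to the display nets 25 − 15 = 10.
Both types strictly prefer their assigned action; no profitable deviation.

Neither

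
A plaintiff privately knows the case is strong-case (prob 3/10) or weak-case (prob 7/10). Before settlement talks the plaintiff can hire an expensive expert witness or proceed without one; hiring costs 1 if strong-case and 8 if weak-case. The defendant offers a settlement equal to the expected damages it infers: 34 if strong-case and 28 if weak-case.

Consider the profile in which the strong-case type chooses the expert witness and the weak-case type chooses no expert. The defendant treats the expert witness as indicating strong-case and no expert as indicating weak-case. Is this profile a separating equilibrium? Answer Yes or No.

Under these beliefs, the expert witness earns settlement 34 and no expert earns settlement 28.
strong-case: the expert witness nets 34 − 1 = 33; no expert nets 28. strong-case prefers the expert witness.
weak-case: the expert witness nets 34 − 8 = 26; no expert nets 28. weak-case prefers no expert.
Neither type deviates, so the separating profile is an equilibrium.

Yes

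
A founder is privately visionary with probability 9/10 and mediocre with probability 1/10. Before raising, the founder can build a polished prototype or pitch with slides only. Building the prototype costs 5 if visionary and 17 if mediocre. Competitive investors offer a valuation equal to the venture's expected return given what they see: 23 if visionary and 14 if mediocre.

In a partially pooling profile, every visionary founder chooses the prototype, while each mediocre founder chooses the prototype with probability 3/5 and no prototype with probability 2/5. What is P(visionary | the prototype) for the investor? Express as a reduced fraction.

15/16

P(the prototype) = (9/10)·1 + (1/10)·(3/5) = 24/25.
By Bayes' rule, P(visionary | the prototype) = (9/10) / (24/25) = 15/16.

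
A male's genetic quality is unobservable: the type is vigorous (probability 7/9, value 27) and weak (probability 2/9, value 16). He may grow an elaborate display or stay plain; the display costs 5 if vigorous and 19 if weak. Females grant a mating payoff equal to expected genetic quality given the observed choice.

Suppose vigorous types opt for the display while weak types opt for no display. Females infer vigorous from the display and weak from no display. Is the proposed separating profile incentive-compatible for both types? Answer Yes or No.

Yes

Under these beliefs, the display earns mating payoff 27 and no display earns mating payoff 16.
vigorous: the display nets 27 − 5 = 22; no display nets 16. vigorous prefers the display.
weak: the display nets 27 − 19 = 8; no display nets 16. weak prefers no display.
Neither type deviates, so the separating profile is an equilibrium.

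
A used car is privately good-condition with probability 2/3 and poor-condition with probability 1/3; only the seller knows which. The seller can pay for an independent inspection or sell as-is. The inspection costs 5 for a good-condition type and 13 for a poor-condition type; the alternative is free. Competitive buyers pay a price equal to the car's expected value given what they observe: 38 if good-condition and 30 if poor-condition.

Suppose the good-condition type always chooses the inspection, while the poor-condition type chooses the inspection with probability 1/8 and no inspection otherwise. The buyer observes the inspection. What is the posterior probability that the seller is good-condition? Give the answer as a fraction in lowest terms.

P(the inspection) = (2/3)·1 + (1/3)·(1/8) = 17/24.
By Bayes' rule, P(good-condition | the inspection) = (2/3) / (17/24) = 16/17.

16/17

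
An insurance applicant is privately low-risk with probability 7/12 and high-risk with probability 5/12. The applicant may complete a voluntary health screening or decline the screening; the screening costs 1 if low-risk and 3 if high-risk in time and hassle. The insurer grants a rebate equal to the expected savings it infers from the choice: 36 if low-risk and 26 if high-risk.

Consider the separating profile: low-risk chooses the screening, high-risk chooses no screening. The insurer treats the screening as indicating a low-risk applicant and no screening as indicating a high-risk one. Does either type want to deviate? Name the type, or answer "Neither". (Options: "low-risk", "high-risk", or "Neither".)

The screening pays 36; no screening pays 26.
low-risk: assigned the screening, nets 36 − 1 = 35; deviating to no screening nets 26.
high-risk: assigned no screening, nets 26; deviating to the screening nets 36 − 3 = 33.
The high-risk type gains 7 by deviating.

high-risk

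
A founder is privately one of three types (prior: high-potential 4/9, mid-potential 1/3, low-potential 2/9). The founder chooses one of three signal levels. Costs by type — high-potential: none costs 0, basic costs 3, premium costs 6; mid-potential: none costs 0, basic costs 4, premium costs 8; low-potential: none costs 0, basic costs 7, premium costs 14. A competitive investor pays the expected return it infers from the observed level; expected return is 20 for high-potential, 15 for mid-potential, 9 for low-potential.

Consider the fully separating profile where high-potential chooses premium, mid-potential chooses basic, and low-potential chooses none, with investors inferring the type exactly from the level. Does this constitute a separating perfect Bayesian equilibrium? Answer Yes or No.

No

Separating valuations: premium → 20, basic → 15, none → 9.
high-potential (assigned premium): none: 9 − 0 = 9; basic: 15 − 3 = 12; premium: 20 − 6 = 14. high-potential stays.
mid-potential (assigned basic): none: 9 − 0 = 9; basic: 15 − 4 = 11; premium: 20 − 8 = 12. mid-potential prefers premium.
low-potential (assigned none): none: 9 − 0 = 9; basic: 15 − 7 = 8; premium: 20 − 14 = 6. low-potential stays.
At least one type deviates; the separating profile fails.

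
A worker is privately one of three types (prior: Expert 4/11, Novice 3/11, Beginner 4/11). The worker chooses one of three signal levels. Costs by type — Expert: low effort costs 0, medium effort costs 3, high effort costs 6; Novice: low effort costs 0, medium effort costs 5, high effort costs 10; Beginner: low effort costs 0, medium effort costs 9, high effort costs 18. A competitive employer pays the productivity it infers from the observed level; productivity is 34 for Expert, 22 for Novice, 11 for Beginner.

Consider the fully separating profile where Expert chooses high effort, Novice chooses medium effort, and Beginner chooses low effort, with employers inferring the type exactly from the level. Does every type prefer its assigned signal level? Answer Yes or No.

No

Separating wages: high effort → 34, medium effort → 22, low effort → 11.
Expert (assigned high effort): low effort: 11 − 0 = 11; medium effort: 22 − 3 = 19; high effort: 34 − 6 = 28. Expert stays.
Novice (assigned medium effort): low effort: 11 − 0 = 11; medium effort: 22 − 5 = 17; high effort: 34 − 10 = 24. Novice prefers high effort.
Beginner (assigned low effort): low effort: 11 − 0 = 11; medium effort: 22 − 9 = 13; high effort: 34 − 18 = 16. Beginner prefers high effort.
At least one type deviates; the separating profile fails.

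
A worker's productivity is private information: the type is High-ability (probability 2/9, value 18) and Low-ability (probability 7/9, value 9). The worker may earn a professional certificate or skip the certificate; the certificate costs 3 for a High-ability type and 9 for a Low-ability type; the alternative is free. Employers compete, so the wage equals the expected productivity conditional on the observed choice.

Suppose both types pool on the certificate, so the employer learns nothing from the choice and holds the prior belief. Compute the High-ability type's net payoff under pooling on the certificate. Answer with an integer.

8

Pooled wage = 2/9·18 + 7/9·9 = 11.
High-ability pays cost 3 for the certificate, so net payoff = 11 − 3 = 8.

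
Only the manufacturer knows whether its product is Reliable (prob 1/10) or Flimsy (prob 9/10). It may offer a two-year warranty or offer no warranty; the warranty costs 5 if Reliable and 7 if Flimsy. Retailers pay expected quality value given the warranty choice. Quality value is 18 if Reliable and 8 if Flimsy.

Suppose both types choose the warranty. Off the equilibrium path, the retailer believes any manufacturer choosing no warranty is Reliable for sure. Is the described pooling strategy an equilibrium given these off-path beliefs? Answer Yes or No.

On path, the retailer holds the prior and pays 1/10·18 + 9/10·8 = 9. Off path (no warranty), believing Reliable, it pays 18.
Reliable: the warranty nets 9 − 5 = 4; no warranty nets 18. Reliable would deviate.
Flimsy: the warranty nets 9 − 7 = 2; no warranty nets 18. Flimsy would deviate.
A type deviates, so pooling fails.

No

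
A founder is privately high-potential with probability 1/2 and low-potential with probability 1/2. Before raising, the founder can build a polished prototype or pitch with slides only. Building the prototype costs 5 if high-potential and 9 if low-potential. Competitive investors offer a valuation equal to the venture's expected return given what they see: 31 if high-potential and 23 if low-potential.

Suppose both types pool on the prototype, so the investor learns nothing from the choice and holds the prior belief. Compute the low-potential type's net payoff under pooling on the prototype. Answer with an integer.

18

Pooled valuation = 1/2·31 + 1/2·23 = 27.
low-potential pays cost 9 for the prototype, so net payoff = 27 − 9 = 18.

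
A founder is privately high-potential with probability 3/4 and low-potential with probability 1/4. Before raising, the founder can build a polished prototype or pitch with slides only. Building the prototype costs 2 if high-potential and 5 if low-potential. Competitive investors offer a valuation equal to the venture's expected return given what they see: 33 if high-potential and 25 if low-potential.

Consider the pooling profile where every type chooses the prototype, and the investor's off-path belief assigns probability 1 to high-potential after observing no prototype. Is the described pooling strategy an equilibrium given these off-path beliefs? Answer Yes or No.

On path, the investor holds the prior and pays 3/4·33 + 1/4·25 = 31. Off path (no prototype), believing high-potential, it pays 33.
high-potential: the prototype nets 31 − 2 = 29; no prototype nets 33. high-potential would deviate.
low-potential: the prototype nets 31 − 5 = 26; no prototype nets 33. low-potential would deviate.
A type deviates, so pooling fails.

No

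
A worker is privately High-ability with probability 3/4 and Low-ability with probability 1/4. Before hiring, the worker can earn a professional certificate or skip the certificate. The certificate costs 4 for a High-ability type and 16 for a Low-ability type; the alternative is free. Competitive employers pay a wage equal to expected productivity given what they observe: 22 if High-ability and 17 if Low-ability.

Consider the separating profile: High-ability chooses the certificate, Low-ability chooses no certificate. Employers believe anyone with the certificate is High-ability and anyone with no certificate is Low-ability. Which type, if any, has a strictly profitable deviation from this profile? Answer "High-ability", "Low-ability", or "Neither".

Neither

The certificate pays 22; no certificate pays 17.
High-ability: assigned the certificate, nets 22 − 4 = 18; deviating to no certificate nets 17.
Low-ability: assigned no certificate, nets 17; deviating to the certificate nets 22 − 16 = 6.
Both types strictly prefer their assigned action; no profitable deviation.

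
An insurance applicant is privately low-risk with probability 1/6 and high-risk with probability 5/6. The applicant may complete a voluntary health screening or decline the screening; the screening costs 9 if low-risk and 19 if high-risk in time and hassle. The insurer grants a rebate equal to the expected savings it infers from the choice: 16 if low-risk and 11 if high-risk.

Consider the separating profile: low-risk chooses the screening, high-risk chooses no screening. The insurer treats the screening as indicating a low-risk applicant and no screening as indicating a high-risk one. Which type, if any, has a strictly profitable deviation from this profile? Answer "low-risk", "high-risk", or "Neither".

low-risk

The screening pays 16; no screening pays 11.
low-risk: assigned the screening, nets 16 − 9 = 7; deviating to no screening nets 11.
high-risk: assigned no screening, nets 11; deviating to the screening nets 16 − 19 = -3.
The low-risk type gains 4 by deviating.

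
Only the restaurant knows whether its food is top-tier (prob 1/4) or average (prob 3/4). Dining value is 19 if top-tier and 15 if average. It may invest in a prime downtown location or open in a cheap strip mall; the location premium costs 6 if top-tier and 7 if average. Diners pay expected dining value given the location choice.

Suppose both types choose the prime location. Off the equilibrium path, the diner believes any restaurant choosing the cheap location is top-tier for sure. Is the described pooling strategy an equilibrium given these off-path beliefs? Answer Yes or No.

On path, the diner holds the prior and pays 1/4·19 + 3/4·15 = 16. Off path (the cheap location), believing top-tier, it pays 19.
top-tier: the prime location nets 16 − 6 = 10; the cheap location nets 19. top-tier would deviate.
average: the prime location nets 16 − 7 = 9; the cheap location nets 19. average would deviate.
A type deviates, so pooling fails.

No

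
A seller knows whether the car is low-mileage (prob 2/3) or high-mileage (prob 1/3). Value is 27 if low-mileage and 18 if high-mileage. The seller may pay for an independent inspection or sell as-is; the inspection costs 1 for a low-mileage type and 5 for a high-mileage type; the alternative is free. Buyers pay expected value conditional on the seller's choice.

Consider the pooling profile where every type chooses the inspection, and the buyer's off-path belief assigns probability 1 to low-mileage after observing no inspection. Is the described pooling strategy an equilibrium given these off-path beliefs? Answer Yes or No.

On path, the buyer holds the prior and pays 2/3·27 + 1/3·18 = 24. Off path (no inspection), believing low-mileage, it pays 27.
low-mileage: the inspection nets 24 − 1 = 23; no inspection nets 27. low-mileage would deviate.
high-mileage: the inspection nets 24 − 5 = 19; no inspection nets 27. high-mileage would deviate.
A type deviates, so pooling fails.

No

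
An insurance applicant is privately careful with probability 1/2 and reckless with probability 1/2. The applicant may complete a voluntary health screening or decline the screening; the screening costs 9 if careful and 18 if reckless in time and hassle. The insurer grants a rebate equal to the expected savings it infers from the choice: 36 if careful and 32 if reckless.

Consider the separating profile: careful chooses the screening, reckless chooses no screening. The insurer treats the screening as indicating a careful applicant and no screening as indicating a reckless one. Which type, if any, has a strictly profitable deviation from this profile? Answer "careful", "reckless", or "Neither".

careful

The screening pays 36; no screening pays 32.
careful: assigned the screening, nets 36 − 9 = 27; deviating to no screening nets 32.
reckless: assigned no screening, nets 32; deviating to the screening nets 36 − 18 = 18.
The careful type gains 5 by deviating.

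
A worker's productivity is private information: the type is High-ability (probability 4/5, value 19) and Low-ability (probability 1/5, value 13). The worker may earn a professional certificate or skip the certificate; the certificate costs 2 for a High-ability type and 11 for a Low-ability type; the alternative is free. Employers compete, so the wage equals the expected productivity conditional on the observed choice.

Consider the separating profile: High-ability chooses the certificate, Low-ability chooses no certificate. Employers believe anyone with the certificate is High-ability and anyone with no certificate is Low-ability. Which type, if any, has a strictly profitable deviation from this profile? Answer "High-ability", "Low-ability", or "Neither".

The certificate pays 19; no certificate pays 13.
High-ability: assigned the certificate, nets 19 − 2 = 17; deviating to no certificate nets 13.
Low-ability: assigned no certificate, nets 13; deviating to the certificate nets 19 − 11 = 8.
Both types strictly prefer their assigned action; no profitable deviation.

Neither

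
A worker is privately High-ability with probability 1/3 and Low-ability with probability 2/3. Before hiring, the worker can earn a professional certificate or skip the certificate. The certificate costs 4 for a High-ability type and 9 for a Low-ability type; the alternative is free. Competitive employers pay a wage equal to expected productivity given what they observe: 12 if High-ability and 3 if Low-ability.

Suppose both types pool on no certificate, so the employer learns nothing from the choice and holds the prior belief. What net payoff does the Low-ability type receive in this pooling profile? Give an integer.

6

Pooled wage = 1/3·12 + 2/3·3 = 6.
Low-ability pays no cost for no certificate, so net payoff = 6.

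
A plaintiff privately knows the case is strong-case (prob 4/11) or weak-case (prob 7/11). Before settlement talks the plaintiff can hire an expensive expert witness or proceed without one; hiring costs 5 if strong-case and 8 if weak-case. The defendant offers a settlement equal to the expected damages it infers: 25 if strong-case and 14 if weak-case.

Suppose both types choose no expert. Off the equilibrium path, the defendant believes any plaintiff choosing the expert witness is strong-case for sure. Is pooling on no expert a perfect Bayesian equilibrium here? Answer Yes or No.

No

On path, the defendant holds the prior and pays 4/11·25 + 7/11·14 = 18. Off path (the expert witness), believing strong-case, it pays 25.
strong-case: no expert nets 18; the expert witness nets 25 − 5 = 20. strong-case would deviate.
weak-case: no expert nets 18; the expert witness nets 25 − 8 = 17. weak-case stays.
A type deviates, so pooling fails.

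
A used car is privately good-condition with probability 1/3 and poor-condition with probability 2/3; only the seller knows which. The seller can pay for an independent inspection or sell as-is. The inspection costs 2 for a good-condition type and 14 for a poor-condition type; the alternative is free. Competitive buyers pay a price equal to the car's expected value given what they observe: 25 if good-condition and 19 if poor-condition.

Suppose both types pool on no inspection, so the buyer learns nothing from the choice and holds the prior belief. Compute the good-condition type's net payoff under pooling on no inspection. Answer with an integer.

21

Pooled price = 1/3·25 + 2/3·19 = 21.
good-condition pays no cost for no inspection, so net payoff = 21.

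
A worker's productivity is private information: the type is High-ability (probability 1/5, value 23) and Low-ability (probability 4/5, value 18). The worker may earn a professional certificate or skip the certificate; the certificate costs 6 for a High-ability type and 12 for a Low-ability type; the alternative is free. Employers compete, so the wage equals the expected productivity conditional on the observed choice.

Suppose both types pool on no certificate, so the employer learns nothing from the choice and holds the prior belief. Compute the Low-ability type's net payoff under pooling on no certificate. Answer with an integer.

19

Pooled wage = 1/5·23 + 4/5·18 = 19.
Low-ability pays no cost for no certificate, so net payoff = 19.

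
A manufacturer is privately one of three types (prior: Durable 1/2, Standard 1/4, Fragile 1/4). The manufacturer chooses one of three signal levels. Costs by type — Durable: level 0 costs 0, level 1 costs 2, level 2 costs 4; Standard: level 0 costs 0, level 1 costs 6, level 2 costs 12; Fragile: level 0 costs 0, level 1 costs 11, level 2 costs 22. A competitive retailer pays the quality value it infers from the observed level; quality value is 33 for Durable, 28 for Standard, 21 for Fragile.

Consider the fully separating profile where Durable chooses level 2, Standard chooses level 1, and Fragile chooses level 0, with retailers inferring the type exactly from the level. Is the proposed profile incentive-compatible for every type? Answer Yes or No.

Separating prices: level 2 → 33, level 1 → 28, level 0 → 21.
Durable (assigned level 2): level 0: 21 − 0 = 21; level 1: 28 − 2 = 26; level 2: 33 − 4 = 29. Durable stays.
Standard (assigned level 1): level 0: 21 − 0 = 21; level 1: 28 − 6 = 22; level 2: 33 − 12 = 21. Standard stays.
Fragile (assigned level 0): level 0: 21 − 0 = 21; level 1: 28 − 11 = 17; level 2: 33 − 22 = 11. Fragile stays.
Every type prefers its assigned level; separation holds.

Yes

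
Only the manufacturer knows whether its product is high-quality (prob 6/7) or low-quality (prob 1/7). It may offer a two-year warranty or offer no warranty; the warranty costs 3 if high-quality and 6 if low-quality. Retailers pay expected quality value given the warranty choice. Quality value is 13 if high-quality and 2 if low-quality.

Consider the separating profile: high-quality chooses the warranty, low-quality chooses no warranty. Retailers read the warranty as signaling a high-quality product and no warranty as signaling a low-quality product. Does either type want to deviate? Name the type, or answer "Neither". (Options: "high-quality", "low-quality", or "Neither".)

low-quality

The warranty pays 13; no warranty pays 2.
high-quality: assigned the warranty, nets 13 − 3 = 10; deviating to no warranty nets 2.
low-quality: assigned no warranty, nets 2; deviating to the warranty nets 13 − 6 = 7.
The low-quality type gains 5 by deviating.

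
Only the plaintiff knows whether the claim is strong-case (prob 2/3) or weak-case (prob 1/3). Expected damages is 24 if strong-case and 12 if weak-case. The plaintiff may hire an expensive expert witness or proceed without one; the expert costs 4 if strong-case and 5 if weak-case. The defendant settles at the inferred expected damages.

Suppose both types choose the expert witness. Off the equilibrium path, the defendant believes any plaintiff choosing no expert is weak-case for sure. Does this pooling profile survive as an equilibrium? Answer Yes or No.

Yes

On path, the defendant holds the prior and pays 2/3·24 + 1/3·12 = 20. Off path (no expert), believing weak-case, it pays 12.
strong-case: the expert witness nets 20 − 4 = 16; no expert nets 12. strong-case stays.
weak-case: the expert witness nets 20 − 5 = 15; no expert nets 12. weak-case stays.
No type deviates, so pooling is sustained.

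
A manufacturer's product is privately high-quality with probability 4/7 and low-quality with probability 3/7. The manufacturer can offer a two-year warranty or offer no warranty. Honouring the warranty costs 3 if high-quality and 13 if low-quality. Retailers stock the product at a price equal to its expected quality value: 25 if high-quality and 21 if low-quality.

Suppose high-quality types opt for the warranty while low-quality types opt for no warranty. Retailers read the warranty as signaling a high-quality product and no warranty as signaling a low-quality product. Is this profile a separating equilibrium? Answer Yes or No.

Yes

Under these beliefs, the warranty earns price 25 and no warranty earns price 21.
high-quality: the warranty nets 25 − 3 = 22; no warranty nets 21. high-quality prefers the warranty.
low-quality: the warranty nets 25 − 13 = 12; no warranty nets 21. low-quality prefers no warranty.
Neither type deviates, so the separating profile is an equilibrium.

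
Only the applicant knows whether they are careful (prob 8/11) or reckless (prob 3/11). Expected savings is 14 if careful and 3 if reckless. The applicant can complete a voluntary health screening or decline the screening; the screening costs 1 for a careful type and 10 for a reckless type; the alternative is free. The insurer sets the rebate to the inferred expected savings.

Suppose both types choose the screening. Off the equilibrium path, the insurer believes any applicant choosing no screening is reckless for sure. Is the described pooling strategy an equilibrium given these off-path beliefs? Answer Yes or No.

No

On path, the insurer holds the prior and pays 8/11·14 + 3/11·3 = 11. Off path (no screening), believing reckless, it pays 3.
careful: the screening nets 11 − 1 = 10; no screening nets 3. careful stays.
reckless: the screening nets 11 − 10 = 1; no screening nets 3. reckless would deviate.
A type deviates, so pooling fails.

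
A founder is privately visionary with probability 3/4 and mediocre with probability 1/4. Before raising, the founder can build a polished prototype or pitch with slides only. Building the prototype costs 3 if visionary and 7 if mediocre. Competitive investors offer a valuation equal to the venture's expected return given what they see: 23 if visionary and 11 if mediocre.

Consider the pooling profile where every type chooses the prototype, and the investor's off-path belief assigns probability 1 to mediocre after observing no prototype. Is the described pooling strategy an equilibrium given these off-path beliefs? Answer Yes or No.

On path, the investor holds the prior and pays 3/4·23 + 1/4·11 = 20. Off path (no prototype), believing mediocre, it pays 11.
visionary: the prototype nets 20 − 3 = 17; no prototype nets 11. visionary stays.
mediocre: the prototype nets 20 − 7 = 13; no prototype nets 11. mediocre stays.
No type deviates, so pooling is sustained.

Yes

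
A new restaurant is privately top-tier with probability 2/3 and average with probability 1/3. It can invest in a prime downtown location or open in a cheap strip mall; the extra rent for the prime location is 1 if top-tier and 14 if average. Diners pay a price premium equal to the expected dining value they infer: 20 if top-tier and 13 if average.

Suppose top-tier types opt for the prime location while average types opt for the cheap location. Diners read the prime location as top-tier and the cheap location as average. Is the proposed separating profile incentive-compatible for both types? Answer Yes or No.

Yes

Under these beliefs, the prime location earns price premium 20 and the cheap location earns price premium 13.
top-tier: the prime location nets 20 − 1 = 19; the cheap location nets 13. top-tier prefers the prime location.
average: the prime location nets 20 − 14 = 6; the cheap location nets 13. average prefers the cheap location.
Neither type deviates, so the separating profile is an equilibrium.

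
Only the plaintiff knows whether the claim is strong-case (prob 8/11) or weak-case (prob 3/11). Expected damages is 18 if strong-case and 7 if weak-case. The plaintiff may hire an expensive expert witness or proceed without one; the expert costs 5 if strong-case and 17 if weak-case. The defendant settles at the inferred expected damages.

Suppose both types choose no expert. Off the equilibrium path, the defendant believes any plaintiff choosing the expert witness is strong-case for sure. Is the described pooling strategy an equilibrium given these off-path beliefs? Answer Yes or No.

On path, the defendant holds the prior and pays 8/11·18 + 3/11·7 = 15. Off path (the expert witness), believing strong-case, it pays 18.
strong-case: no expert nets 15; the expert witness nets 18 − 5 = 13. strong-case stays.
weak-case: no expert nets 15; the expert witness nets 18 − 17 = 1. weak-case stays.
No type deviates, so pooling is sustained.

Yes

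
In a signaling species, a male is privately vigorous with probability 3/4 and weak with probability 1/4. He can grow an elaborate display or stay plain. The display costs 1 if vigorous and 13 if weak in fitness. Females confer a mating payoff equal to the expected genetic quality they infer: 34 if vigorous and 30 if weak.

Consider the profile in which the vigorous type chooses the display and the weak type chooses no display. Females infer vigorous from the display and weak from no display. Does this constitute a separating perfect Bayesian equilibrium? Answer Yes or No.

Under these beliefs, the display earns mating payoff 34 and no display earns mating payoff 30.
vigorous: the display nets 34 − 1 = 33; no display nets 30. vigorous prefers the display.
weak: the display nets 34 − 13 = 21; no display nets 30. weak prefers no display.
Neither type deviates, so the separating profile is an equilibrium.

Yes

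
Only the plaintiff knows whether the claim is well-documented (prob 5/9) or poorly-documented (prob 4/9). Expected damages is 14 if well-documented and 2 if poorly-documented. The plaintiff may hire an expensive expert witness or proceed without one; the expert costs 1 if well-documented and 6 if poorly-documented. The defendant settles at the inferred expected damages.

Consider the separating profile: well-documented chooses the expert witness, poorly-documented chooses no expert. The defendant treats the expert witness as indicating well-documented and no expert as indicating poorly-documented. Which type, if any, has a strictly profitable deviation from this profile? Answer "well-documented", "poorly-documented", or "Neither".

The expert witness pays 14; no expert pays 2.
well-documented: assigned the expert witness, nets 14 − 1 = 13; deviating to no expert nets 2.
poorly-documented: assigned no expert, nets 2; deviating to the expert witness nets 14 − 6 = 8.
The poorly-documented type gains 6 by deviating.

poorly-documented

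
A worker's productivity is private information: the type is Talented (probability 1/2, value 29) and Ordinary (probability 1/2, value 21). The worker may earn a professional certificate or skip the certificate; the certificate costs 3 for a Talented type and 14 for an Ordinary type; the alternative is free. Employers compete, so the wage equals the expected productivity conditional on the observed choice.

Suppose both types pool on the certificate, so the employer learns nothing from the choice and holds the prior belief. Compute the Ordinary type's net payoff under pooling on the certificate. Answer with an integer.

Pooled wage = 1/2·29 + 1/2·21 = 25.
Ordinary pays cost 14 for the certificate, so net payoff = 25 − 14 = 11.

11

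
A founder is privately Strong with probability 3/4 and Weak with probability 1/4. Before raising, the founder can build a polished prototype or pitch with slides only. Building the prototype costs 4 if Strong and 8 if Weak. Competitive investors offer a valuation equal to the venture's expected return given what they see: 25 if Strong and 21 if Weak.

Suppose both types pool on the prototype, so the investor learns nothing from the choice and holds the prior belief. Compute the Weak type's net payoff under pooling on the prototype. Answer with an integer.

Pooled valuation = 3/4·25 + 1/4·21 = 24.
Weak pays cost 8 for the prototype, so net payoff = 24 − 8 = 16.

16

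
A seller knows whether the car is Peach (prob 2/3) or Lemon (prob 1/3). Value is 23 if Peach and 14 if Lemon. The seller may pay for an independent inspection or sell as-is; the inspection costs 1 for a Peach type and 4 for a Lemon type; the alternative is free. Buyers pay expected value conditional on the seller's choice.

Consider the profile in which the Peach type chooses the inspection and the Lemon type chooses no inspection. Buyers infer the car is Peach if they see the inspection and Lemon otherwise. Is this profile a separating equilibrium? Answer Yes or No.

No

Under these beliefs, the inspection earns price 23 and no inspection earns price 14.
Peach: the inspection nets 23 − 1 = 22; no inspection nets 14. Peach prefers the inspection.
Lemon: the inspection nets 23 − 4 = 19; no inspection nets 14. Lemon would deviate to the inspection.
Lemon has a profitable deviation, so the profile is not an equilibrium.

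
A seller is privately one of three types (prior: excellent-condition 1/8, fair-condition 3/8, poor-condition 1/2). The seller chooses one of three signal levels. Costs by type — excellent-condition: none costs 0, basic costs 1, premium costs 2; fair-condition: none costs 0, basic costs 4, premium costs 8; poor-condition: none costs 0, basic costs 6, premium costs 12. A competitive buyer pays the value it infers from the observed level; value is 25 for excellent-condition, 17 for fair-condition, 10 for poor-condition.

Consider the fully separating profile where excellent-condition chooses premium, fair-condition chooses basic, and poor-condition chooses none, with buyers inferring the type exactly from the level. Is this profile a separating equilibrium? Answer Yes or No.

No

Separating prices: premium → 25, basic → 17, none → 10.
excellent-condition (assigned premium): none: 10 − 0 = 10; basic: 17 − 1 = 16; premium: 25 − 2 = 23. excellent-condition stays.
fair-condition (assigned basic): none: 10 − 0 = 10; basic: 17 − 4 = 13; premium: 25 − 8 = 17. fair-condition prefers premium.
poor-condition (assigned none): none: 10 − 0 = 10; basic: 17 − 6 = 11; premium: 25 − 12 = 13. poor-condition prefers premium.
At least one type deviates; the separating profile fails.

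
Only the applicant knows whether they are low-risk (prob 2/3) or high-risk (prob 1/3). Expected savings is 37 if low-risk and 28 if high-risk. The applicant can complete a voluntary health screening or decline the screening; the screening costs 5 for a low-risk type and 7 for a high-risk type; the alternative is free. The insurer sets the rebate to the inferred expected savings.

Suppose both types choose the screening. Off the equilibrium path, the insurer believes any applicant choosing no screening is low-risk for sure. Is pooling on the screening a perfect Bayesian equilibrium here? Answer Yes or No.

On path, the insurer holds the prior and pays 2/3·37 + 1/3·28 = 34. Off path (no screening), believing low-risk, it pays 37.
low-risk: the screening nets 34 − 5 = 29; no screening nets 37. low-risk would deviate.
high-risk: the screening nets 34 − 7 = 27; no screening nets 37. high-risk would deviate.
A type deviates, so pooling fails.

No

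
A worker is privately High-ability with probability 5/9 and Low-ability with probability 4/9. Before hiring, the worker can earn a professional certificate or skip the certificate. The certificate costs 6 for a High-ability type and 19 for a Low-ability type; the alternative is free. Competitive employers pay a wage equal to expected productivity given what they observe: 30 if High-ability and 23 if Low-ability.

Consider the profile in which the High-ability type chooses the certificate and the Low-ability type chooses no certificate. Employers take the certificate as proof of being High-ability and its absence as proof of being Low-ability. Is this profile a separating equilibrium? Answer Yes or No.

Under these beliefs, the certificate earns wage 30 and no certificate earns wage 23.
High-ability: the certificate nets 30 − 6 = 24; no certificate nets 23. High-ability prefers the certificate.
Low-ability: the certificate nets 30 − 19 = 11; no certificate nets 23. Low-ability prefers no certificate.
Neither type deviates, so the separating profile is an equilibrium.

Yes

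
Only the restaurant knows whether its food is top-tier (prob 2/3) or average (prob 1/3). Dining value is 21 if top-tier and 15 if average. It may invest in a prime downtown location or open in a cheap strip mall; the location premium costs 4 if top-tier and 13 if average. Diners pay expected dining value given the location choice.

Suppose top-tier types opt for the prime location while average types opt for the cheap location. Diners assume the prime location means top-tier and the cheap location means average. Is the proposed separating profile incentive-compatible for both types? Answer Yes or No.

Yes

Under these beliefs, the prime location earns price premium 21 and the cheap location earns price premium 15.
top-tier: the prime location nets 21 − 4 = 17; the cheap location nets 15. top-tier prefers the prime location.
average: the prime location nets 21 − 13 = 8; the cheap location nets 15. average prefers the cheap location.
Neither type deviates, so the separating profile is an equilibrium.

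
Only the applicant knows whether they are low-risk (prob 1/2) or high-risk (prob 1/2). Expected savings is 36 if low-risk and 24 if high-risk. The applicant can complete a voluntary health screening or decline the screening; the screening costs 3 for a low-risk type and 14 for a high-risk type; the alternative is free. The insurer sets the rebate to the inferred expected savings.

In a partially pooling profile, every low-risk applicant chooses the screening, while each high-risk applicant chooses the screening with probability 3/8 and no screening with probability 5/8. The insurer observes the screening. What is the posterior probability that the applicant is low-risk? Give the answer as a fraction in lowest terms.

8/11

P(the screening) = (1/2)·1 + (1/2)·(3/8) = 11/16.
By Bayes' rule, P(low-risk | the screening) = (1/2) / (11/16) = 8/11.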